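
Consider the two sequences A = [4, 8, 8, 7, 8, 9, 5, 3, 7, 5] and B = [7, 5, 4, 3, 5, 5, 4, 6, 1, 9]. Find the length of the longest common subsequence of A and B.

Backtracking the LCS table gives one alignment: 7 (A4,B1) → 5 (A7,B2) → 3 (A8,B4) → 5 (A10,B6).
So the longest common subsequence has length 4.

4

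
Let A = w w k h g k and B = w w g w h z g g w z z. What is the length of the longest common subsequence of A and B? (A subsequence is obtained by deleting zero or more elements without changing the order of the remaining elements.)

4

Backtracking the LCS table gives one alignment: w (A1,B2) → w (A2,B4) → h (A4,B5) → g (A5,B8).
So the longest common subsequence has length 4.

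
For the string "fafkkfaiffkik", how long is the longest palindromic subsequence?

Using dp[i][j] = 2 + dp[i+1][j−1] if the ends match, else max(dp[i+1][j], dp[i][j−1]):
dp[1][13] = 8. A witness is fafkkfaf at positions 1,2,3,4,5,6,7,10.

8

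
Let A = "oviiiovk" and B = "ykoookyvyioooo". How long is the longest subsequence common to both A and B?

4

A longest common subsequence is ovio (length 4); the LCS DP confirms no longer common subsequence exists.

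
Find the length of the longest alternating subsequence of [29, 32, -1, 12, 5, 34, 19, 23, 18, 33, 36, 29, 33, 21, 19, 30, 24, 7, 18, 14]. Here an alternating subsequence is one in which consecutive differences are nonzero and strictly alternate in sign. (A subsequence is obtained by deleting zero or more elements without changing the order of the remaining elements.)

A longest alternating subsequence is 29, 32, -1, 12, 5, 34, 19, 23, 18, 33, 29, 33, 21, 30, 7, 18, 14 (positions 1,2,3,4,5,6,7,8,9,10,12,13,14,16,18,19,20); its 16 consecutive differences strictly alternate in sign, and length 17 is optimal.

17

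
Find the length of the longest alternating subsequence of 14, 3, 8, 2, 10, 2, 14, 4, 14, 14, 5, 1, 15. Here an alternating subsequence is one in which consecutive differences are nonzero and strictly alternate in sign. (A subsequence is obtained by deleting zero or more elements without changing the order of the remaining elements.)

11

A longest alternating subsequence is 14, 3, 8, 2, 10, 2, 14, 4, 14, 5, 15 (positions 1,2,3,4,5,6,7,8,9,11,13); its 10 consecutive differences strictly alternate in sign, and length 11 is optimal.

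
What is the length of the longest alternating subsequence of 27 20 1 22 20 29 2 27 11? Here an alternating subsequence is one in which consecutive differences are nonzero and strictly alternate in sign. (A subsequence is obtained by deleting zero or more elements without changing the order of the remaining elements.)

8

Track the best alternating length ending on an up-step vs a down-step at each position: up/down = 1/1, 1/2, 1/2, 3/2, 3/4, 5/1, 3/6, 7/6, 7/8.
The maximum over both is 8; one such subsequence is 27, 20, 22, 20, 29, 2, 27, 11.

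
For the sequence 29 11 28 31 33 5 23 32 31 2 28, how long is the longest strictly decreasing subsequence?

4

Scanning left to right, the best length ending at each element is: 29→1, 11→2, 28→2, 31→1, 33→1, 5→3, 23→3, 32→2, 31→3, 2→4, 28→4.
So the longest decreasing subsequence has length 4, e.g. 29, 11, 5, 2.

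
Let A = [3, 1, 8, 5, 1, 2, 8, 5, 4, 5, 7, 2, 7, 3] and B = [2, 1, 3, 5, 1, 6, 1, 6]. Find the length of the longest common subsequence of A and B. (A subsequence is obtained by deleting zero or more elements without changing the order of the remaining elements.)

3

Backtracking the LCS table gives one alignment: 3 (A1,B3) → 1 (A2,B5) → 1 (A5,B7).
So the longest common subsequence has length 3.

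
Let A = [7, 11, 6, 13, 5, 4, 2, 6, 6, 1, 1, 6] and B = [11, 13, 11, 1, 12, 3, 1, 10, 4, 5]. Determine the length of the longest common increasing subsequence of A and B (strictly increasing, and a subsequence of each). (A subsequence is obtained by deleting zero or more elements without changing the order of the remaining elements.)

For each value that appears in both, track the longest common increasing run ending there.
The best achievable length is 2; one witness is 11, 13 (A-positions 2,4, B-positions 1,2).

2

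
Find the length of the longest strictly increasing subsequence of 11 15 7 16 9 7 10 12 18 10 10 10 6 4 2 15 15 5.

Let dp[i] be the longest increasing subsequence ending at position i. Then dp = [1, 2, 1, 3, 2, 1, 3, 4, 5, 3, 3, 3, 1, 1, 1, 5, 5, 2].
The maximum is 5; one witness is 7, 9, 10, 12, 18 at positions 3,5,7,8,9.

5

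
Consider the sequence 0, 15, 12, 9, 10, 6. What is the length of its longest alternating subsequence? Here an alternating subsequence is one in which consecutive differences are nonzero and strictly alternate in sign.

5

A longest alternating subsequence is 0, 15, 9, 10, 6 (positions 1,2,4,5,6); its 4 consecutive differences strictly alternate in sign, and length 5 is optimal.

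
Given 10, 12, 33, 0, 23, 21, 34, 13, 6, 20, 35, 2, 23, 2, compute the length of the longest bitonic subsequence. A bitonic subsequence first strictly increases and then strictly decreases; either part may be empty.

8

Let inc[i] be the LIS ending at i and dec[i] the longest strictly decreasing subsequence starting at i. inc = [1, 2, 3, 1, 3, 3, 4, 3, 2, 4, 5, 2, 5, 2], dec = [3, 3, 6, 1, 5, 4, 4, 3, 2, 2, 3, 1, 2, 1].
max_i inc[i]+dec[i]−1 = 8, with one witness 10, 12, 33, 23, 21, 13, 6, 2.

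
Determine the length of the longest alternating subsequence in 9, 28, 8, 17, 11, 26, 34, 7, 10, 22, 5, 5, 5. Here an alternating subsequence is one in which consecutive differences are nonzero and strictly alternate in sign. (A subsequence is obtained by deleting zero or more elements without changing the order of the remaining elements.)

9

Track the best alternating length ending on an up-step vs a down-step at each position: up/down = 1/1, 2/1, 1/3, 4/3, 4/5, 6/3, 6/1, 1/7, 8/7, 8/7, 1/9, 1/9, 1/9.
The maximum over both is 9; one such subsequence is 9, 28, 8, 17, 11, 26, 7, 10, 5.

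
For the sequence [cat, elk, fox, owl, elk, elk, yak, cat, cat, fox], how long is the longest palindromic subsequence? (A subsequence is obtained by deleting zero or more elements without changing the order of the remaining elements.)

5

One longest palindromic subsequence is cat elk elk elk cat (positions 1,2,5,6,9); it reads the same forward and backward, and the interval DP gives dp[1][10] = 5.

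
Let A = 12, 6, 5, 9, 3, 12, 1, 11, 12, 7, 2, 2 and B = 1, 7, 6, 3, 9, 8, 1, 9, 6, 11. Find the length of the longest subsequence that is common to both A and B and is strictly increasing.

3

A longest common strictly increasing subsequence is 6, 9, 11 (length 3); it appears in order in both A and B, and no longer such subsequence exists.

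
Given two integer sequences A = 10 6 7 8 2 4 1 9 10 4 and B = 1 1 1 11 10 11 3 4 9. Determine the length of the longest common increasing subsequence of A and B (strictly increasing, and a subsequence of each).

2

For each value that appears in both, track the longest common increasing run ending there.
The best achievable length is 2; one witness is 1, 10 (A-positions 7,9, B-positions 1,5).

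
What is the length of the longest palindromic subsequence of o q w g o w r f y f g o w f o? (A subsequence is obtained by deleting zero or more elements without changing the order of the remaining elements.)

One longest palindromic subsequence is owofyfowo (positions 1,3,5,8,9,10,12,13,15); it reads the same forward and backward, and the interval DP gives dp[1][15] = 9.

9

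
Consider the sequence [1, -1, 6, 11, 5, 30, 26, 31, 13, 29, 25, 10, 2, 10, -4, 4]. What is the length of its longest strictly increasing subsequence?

5

One longest increasing subsequence is 1, 6, 11, 30, 31 (positions 1,3,4,6,8), of length 5; no longer one exists.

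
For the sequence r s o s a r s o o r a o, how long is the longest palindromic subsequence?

Using dp[i][j] = 2 + dp[i+1][j−1] if the ends match, else max(dp[i+1][j], dp[i][j−1]):
dp[1][12] = 8. A witness is oaroorao at positions 3,5,6,8,9,10,11,12.

8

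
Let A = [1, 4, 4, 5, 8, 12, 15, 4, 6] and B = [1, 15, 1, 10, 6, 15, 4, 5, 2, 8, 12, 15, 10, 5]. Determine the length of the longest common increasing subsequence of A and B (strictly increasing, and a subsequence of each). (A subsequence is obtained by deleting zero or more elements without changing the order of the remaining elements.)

6

For each value that appears in both, track the longest common increasing run ending there.
The best achievable length is 6; one witness is 1, 4, 5, 8, 12, 15 (A-positions 1,2,4,5,6,7, B-positions 1,7,8,10,11,12).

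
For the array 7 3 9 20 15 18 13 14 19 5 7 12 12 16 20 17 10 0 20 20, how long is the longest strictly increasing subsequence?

7

Let dp[i] be the longest increasing subsequence ending at position i. Then dp = [1, 1, 2, 3, 3, 4, 3, 4, 5, 2, 3, 4, 4, 5, 6, 6, 4, 1, 7, 7].
The maximum is 7; one witness is 7, 9, 13, 14, 16, 17, 20 at positions 1,3,7,8,14,16,19.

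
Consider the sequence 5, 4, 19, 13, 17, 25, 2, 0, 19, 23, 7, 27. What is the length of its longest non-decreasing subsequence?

Let dp[i] be the longest non-decreasing subsequence ending at position i. Then dp = [1, 1, 2, 2, 3, 4, 1, 1, 4, 5, 2, 6].
The maximum is 6; one witness is 5, 13, 17, 19, 23, 27 at positions 1,4,5,9,10,12.

6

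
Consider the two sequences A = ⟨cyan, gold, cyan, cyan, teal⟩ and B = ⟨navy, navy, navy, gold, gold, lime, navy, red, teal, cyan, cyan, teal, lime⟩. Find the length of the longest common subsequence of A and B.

4

Backtracking the LCS table gives one alignment: gold (A2,B5) → cyan (A3,B10) → cyan (A4,B11) → teal (A5,B12).
So the longest common subsequence has length 4.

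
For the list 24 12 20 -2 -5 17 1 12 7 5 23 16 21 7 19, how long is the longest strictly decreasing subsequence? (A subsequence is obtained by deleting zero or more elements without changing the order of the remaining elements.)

6

Let dp[i] be the longest decreasing subsequence ending at position i. Then dp = [1, 2, 2, 3, 4, 3, 4, 4, 5, 6, 2, 4, 3, 5, 4].
The maximum is 6; one witness is 24, 20, 17, 12, 7, 5 at positions 1,3,6,8,9,10.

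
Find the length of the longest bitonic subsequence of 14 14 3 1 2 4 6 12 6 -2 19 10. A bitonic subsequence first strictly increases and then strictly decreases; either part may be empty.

7

Let inc[i] be the LIS ending at i and dec[i] the longest strictly decreasing subsequence starting at i. inc = [1, 1, 1, 1, 2, 3, 4, 5, 4, 1, 6, 5], dec = [4, 4, 3, 2, 2, 2, 2, 3, 2, 1, 2, 1].
max_i inc[i]+dec[i]−1 = 7, with one witness 1, 2, 4, 6, 12, 6, -2.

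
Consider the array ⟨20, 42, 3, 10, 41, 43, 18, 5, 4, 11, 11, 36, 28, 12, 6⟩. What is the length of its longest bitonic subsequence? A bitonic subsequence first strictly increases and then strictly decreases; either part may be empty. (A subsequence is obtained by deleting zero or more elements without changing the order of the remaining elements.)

Let inc[i] be the LIS ending at i and dec[i] the longest strictly decreasing subsequence starting at i. inc = [1, 2, 1, 2, 3, 4, 3, 2, 2, 3, 3, 4, 4, 4, 3], dec = [4, 6, 1, 3, 5, 5, 3, 2, 1, 2, 2, 4, 3, 2, 1].
max_i inc[i]+dec[i]−1 = 8, with one witness 3, 10, 41, 43, 36, 28, 12, 6.

8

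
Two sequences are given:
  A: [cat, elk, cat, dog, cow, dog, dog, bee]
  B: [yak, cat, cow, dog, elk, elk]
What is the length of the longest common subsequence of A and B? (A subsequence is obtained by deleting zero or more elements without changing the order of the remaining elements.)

A longest common subsequence is cat, cow, dog (length 3); the LCS DP confirms no longer common subsequence exists.

3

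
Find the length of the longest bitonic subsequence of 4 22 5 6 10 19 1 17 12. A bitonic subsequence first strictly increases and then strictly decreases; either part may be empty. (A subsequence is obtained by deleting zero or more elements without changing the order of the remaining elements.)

Let inc[i] be the LIS ending at i and dec[i] the longest strictly decreasing subsequence starting at i. inc = [1, 2, 2, 3, 4, 5, 1, 5, 5], dec = [2, 4, 2, 2, 2, 3, 1, 2, 1].
max_i inc[i]+dec[i]−1 = 7, with one witness 4, 5, 6, 10, 19, 17, 12.

7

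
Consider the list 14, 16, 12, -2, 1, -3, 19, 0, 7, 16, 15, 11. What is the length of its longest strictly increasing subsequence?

4

Let dp[i] be the longest increasing subsequence ending at position i. Then dp = [1, 2, 1, 1, 2, 1, 3, 2, 3, 4, 4, 4].
The maximum is 4; one witness is -2, 1, 7, 16 at positions 4,5,9,10.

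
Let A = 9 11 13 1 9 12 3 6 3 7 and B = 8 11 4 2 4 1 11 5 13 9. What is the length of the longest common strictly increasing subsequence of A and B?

For each value that appears in both, track the longest common increasing run ending there.
The best achievable length is 2; one witness is 11, 13 (A-positions 2,3, B-positions 2,9).

2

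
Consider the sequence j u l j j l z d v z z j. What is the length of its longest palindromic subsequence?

One longest palindromic subsequence is jljjlj (positions 1,3,4,5,6,12); it reads the same forward and backward, and the interval DP gives dp[1][12] = 6.

6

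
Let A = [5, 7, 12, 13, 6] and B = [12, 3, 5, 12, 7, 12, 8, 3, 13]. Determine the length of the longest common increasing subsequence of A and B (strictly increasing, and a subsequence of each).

4

For each value that appears in both, track the longest common increasing run ending there.
The best achievable length is 4; one witness is 5, 7, 12, 13 (A-positions 1,2,3,4, B-positions 3,5,6,9).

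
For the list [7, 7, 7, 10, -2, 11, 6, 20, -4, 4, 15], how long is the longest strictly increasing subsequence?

One longest increasing subsequence is 7, 10, 11, 20 (positions 1,4,6,8), of length 4; no longer one exists.

4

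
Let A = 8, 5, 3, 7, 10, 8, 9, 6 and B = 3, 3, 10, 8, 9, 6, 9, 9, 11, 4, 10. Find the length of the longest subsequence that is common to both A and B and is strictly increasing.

3

For each value that appears in both, track the longest common increasing run ending there.
The best achievable length is 3; one witness is 3, 8, 9 (A-positions 3,6,7, B-positions 1,4,5).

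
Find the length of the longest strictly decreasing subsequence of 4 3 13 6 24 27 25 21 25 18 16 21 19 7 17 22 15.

One longest decreasing subsequence is 27, 25, 21, 18, 16, 7 (positions 6,7,8,10,11,14), of length 6; no longer one exists.

6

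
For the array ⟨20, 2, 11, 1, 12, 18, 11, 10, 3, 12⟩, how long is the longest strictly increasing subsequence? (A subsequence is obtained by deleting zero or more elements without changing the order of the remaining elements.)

Scanning left to right, the best length ending at each element is: 20→1, 2→1, 11→2, 1→1, 12→3, 18→4, 11→2, 10→2, 3→2, 12→3.
So the longest increasing subsequence has length 4, e.g. 2, 11, 12, 18.

4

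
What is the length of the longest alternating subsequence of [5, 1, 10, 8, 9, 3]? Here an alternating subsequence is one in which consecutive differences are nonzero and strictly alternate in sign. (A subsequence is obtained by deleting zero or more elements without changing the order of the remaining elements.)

A longest alternating subsequence is 5, 1, 10, 8, 9, 3 (positions 1,2,3,4,5,6); its 5 consecutive differences strictly alternate in sign, and length 6 is optimal.

6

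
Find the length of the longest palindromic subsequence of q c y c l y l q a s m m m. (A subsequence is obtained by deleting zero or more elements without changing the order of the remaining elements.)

5

Using dp[i][j] = 2 + dp[i+1][j−1] if the ends match, else max(dp[i+1][j], dp[i][j−1]):
dp[1][13] = 5. A witness is qlylq at positions 1,5,6,7,8.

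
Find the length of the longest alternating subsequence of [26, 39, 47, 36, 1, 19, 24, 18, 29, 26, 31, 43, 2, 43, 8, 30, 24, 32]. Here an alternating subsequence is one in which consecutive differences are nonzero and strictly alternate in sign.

14

A longest alternating subsequence is 26, 39, 1, 19, 18, 29, 26, 31, 2, 43, 8, 30, 24, 32 (positions 1,2,5,6,8,9,10,11,13,14,15,16,17,18); its 13 consecutive differences strictly alternate in sign, and length 14 is optimal.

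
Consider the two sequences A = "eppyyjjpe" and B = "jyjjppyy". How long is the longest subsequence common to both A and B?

Backtracking the LCS table gives one alignment: p (A2,B5) → p (A3,B6) → y (A4,B7) → y (A5,B8).
So the longest common subsequence has length 4.

4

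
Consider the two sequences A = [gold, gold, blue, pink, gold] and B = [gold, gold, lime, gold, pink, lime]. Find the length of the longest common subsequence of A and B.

3

Backtracking the LCS table gives one alignment: gold (A1,B2) → gold (A2,B4) → pink (A4,B5).
So the longest common subsequence has length 3.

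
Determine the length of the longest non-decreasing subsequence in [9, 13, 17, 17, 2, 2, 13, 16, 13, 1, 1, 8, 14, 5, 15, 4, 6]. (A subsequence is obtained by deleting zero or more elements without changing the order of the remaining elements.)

Scanning left to right, the best length ending at each element is: 9→1, 13→2, 17→3, 17→4, 2→1, 2→2, 13→3, 16→4, 13→4, 1→1, 1→2, 8→3, 14→5, 5→3, 15→6, 4→3, 6→4.
So the longest non-decreasing subsequence has length 6, e.g. 9, 13, 13, 13, 14, 15.

6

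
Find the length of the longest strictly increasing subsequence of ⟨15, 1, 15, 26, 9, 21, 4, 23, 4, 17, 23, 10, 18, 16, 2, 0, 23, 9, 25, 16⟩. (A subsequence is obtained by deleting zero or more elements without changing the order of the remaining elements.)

One longest increasing subsequence is 1, 15, 17, 18, 23, 25 (positions 2,3,10,13,17,19), of length 6; no longer one exists.

6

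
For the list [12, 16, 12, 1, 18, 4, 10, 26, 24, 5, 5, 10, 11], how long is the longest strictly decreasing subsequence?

One longest decreasing subsequence is 16, 12, 10, 5 (positions 2,3,7,10), of length 4; no longer one exists.

4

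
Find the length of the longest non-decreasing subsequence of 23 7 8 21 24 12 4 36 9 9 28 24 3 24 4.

One longest non-decreasing subsequence is 7, 8, 21, 24, 24, 24 (positions 2,3,4,5,12,14), of length 6; no longer one exists.

6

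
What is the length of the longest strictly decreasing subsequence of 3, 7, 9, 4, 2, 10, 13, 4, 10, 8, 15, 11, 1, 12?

Let dp[i] be the longest decreasing subsequence ending at position i. Then dp = [1, 1, 1, 2, 3, 1, 1, 2, 2, 3, 1, 2, 4, 2].
The maximum is 4; one witness is 7, 4, 2, 1 at positions 2,4,5,13.

4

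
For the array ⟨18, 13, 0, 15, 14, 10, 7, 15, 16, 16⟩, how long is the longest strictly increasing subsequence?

Let dp[i] be the longest increasing subsequence ending at position i. Then dp = [1, 1, 1, 2, 2, 2, 2, 3, 4, 4].
The maximum is 4; one witness is 13, 14, 15, 16 at positions 2,5,8,9.

4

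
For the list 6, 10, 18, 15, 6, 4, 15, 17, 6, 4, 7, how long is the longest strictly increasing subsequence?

Scanning left to right, the best length ending at each element is: 6→1, 10→2, 18→3, 15→3, 6→1, 4→1, 15→3, 17→4, 6→2, 4→1, 7→3.
So the longest increasing subsequence has length 4, e.g. 6, 10, 15, 17.

4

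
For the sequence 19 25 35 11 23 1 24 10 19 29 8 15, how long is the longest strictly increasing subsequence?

One longest increasing subsequence is 19, 23, 24, 29 (positions 1,5,7,10), of length 4; no longer one exists.

4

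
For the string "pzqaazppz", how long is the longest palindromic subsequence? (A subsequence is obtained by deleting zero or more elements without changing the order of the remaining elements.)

6

Using dp[i][j] = 2 + dp[i+1][j−1] if the ends match, else max(dp[i+1][j], dp[i][j−1]):
dp[1][9] = 6. A witness is pzaazp at positions 1,2,4,5,6,8.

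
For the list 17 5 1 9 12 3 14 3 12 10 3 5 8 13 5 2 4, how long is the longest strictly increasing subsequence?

5

One longest increasing subsequence is 1, 3, 5, 8, 13 (positions 3,6,12,13,14), of length 5; no longer one exists.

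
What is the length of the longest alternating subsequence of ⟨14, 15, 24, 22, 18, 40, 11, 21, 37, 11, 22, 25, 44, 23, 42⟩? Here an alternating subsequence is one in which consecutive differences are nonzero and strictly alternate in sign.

10

Track the best alternating length ending on an up-step vs a down-step at each position: up/down = 1/1, 2/1, 2/1, 2/3, 2/3, 4/1, 1/5, 6/5, 6/5, 1/7, 8/7, 8/7, 8/1, 8/9, 10/9.
The maximum over both is 10; one such subsequence is 14, 24, 22, 40, 11, 21, 11, 25, 23, 42.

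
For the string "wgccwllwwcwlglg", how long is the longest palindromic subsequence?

One longest palindromic subsequence is gllwcwllg (positions 2,6,7,8,10,11,12,14,15); it reads the same forward and backward, and the interval DP gives dp[1][15] = 9.

9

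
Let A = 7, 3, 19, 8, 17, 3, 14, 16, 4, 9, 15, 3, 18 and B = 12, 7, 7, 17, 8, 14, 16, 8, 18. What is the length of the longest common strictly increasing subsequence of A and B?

A longest common strictly increasing subsequence is 7, 8, 14, 16, 18 (length 5); it appears in order in both A and B, and no longer such subsequence exists.

5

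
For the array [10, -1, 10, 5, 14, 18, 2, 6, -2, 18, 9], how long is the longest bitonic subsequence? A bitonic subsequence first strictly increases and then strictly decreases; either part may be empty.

Let inc[i] be the LIS ending at i and dec[i] the longest strictly decreasing subsequence starting at i. inc = [1, 1, 2, 2, 3, 4, 2, 3, 1, 4, 4], dec = [4, 2, 4, 3, 3, 3, 2, 2, 1, 2, 1].
max_i inc[i]+dec[i]−1 = 6, with one witness -1, 10, 14, 18, 6, -2.

6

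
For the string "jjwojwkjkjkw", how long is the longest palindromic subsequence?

7

Using dp[i][j] = 2 + dp[i+1][j−1] if the ends match, else max(dp[i+1][j], dp[i][j−1]):
dp[1][12] = 7. A witness is wkjkjkw at positions 3,7,8,9,10,11,12.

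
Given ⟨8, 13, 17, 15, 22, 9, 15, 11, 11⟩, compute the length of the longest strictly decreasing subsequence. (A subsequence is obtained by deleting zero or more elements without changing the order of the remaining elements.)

3

Let dp[i] be the longest decreasing subsequence ending at position i. Then dp = [1, 1, 1, 2, 1, 3, 2, 3, 3].
The maximum is 3; one witness is 17, 15, 9 at positions 3,4,6.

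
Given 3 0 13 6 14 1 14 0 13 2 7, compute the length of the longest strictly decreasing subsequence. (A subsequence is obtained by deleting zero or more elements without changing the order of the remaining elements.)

Let dp[i] be the longest decreasing subsequence ending at position i. Then dp = [1, 2, 1, 2, 1, 3, 1, 4, 2, 3, 3].
The maximum is 4; one witness is 13, 6, 1, 0 at positions 3,4,6,8.

4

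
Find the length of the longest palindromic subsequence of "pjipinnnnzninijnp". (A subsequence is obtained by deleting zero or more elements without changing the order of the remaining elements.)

One longest palindromic subsequence is pjiinnnnniijp (positions 1,2,3,5,6,7,8,9,11,12,14,15,17); it reads the same forward and backward, and the interval DP gives dp[1][17] = 13.

13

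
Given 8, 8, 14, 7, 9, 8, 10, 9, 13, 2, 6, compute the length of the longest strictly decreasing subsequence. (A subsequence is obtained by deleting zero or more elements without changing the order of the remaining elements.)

Scanning left to right, the best length ending at each element is: 8→1, 8→1, 14→1, 7→2, 9→2, 8→3, 10→2, 9→3, 13→2, 2→4, 6→4.
So the longest decreasing subsequence has length 4, e.g. 14, 9, 8, 2.

4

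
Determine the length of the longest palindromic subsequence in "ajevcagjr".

One longest palindromic subsequence is jgj (positions 2,7,8); it reads the same forward and backward, and the interval DP gives dp[1][9] = 3.

3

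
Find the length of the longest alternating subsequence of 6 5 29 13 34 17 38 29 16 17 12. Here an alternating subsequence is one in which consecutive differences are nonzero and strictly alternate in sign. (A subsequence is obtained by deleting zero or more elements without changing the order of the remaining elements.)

10

Track the best alternating length ending on an up-step vs a down-step at each position: up/down = 1/1, 1/2, 3/1, 3/4, 5/1, 5/6, 7/1, 7/8, 5/8, 9/8, 3/10.
The maximum over both is 10; one such subsequence is 6, 5, 29, 13, 34, 17, 38, 16, 17, 12.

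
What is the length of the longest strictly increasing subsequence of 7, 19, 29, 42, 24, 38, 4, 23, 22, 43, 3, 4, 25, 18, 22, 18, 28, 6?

5

Let dp[i] be the longest increasing subsequence ending at position i. Then dp = [1, 2, 3, 4, 3, 4, 1, 3, 3, 5, 1, 2, 4, 3, 4, 3, 5, 3].
The maximum is 5; one witness is 7, 19, 29, 42, 43 at positions 1,2,3,4,10.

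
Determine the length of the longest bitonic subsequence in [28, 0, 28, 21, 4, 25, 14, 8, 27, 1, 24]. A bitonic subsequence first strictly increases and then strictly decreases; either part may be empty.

6

One longest bitonic subsequence is 0, 28, 25, 14, 8, 1 (positions 2,3,6,7,8,10): it rises to 28 then falls. Length 6 is optimal.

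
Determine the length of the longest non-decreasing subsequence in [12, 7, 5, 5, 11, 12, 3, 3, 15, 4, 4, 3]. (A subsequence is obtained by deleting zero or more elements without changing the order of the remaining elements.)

5

Scanning left to right, the best length ending at each element is: 12→1, 7→1, 5→1, 5→2, 11→3, 12→4, 3→1, 3→2, 15→5, 4→3, 4→4, 3→3.
So the longest non-decreasing subsequence has length 5, e.g. 5, 5, 11, 12, 15.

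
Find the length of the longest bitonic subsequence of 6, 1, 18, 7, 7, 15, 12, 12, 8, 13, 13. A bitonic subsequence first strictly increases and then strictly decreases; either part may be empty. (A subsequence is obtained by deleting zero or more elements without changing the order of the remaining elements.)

5

Let inc[i] be the LIS ending at i and dec[i] the longest strictly decreasing subsequence starting at i. inc = [1, 1, 2, 2, 2, 3, 3, 3, 3, 4, 4], dec = [2, 1, 4, 1, 1, 3, 2, 2, 1, 1, 1].
max_i inc[i]+dec[i]−1 = 5, with one witness 6, 18, 15, 12, 8.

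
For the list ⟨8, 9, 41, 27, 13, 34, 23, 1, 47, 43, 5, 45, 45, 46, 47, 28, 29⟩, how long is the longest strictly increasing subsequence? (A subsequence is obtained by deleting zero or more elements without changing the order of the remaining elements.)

One longest increasing subsequence is 8, 9, 27, 34, 43, 45, 46, 47 (positions 1,2,4,6,10,12,14,15), of length 8; no longer one exists.

8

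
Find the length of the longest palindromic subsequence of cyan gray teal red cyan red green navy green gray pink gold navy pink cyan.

Using dp[i][j] = 2 + dp[i+1][j−1] if the ends match, else max(dp[i+1][j], dp[i][j−1]):
dp[1][15] = 7. A witness is cyan gray green navy green gray cyan at positions 1,2,7,8,9,10,15.

7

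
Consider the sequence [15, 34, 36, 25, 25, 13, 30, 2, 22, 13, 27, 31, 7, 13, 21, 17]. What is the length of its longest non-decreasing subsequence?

5

Let dp[i] be the longest non-decreasing subsequence ending at position i. Then dp = [1, 2, 3, 2, 3, 1, 4, 1, 2, 2, 4, 5, 2, 3, 4, 4].
The maximum is 5; one witness is 15, 25, 25, 30, 31 at positions 1,4,5,7,12.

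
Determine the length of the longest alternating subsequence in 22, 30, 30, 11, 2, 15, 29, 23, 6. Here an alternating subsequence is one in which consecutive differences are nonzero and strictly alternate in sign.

5

A longest alternating subsequence is 22, 30, 11, 29, 23 (positions 1,2,4,7,8); its 4 consecutive differences strictly alternate in sign, and length 5 is optimal.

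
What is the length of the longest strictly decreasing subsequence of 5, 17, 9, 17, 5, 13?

Let dp[i] be the longest decreasing subsequence ending at position i. Then dp = [1, 1, 2, 1, 3, 2].
The maximum is 3; one witness is 17, 9, 5 at positions 2,3,5.

3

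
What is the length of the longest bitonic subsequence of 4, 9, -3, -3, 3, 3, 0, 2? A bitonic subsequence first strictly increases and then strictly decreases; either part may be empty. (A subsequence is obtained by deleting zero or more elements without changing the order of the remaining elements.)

One longest bitonic subsequence is 4, 9, 3, 2 (positions 1,2,6,8): it rises to 9 then falls. Length 4 is optimal.

4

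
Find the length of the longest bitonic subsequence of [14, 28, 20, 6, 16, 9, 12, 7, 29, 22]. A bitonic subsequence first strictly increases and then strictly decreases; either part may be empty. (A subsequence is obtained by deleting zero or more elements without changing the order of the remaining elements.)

Let inc[i] be the LIS ending at i and dec[i] the longest strictly decreasing subsequence starting at i. inc = [1, 2, 2, 1, 2, 2, 3, 2, 4, 4], dec = [3, 5, 4, 1, 3, 2, 2, 1, 2, 1].
max_i inc[i]+dec[i]−1 = 6, with one witness 14, 28, 20, 16, 12, 7.

6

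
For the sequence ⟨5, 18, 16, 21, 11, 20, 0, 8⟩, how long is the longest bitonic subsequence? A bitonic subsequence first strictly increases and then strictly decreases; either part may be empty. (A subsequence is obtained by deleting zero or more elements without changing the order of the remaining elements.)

One longest bitonic subsequence is 5, 18, 16, 11, 8 (positions 1,2,3,5,8): it rises to 18 then falls. Length 5 is optimal.

5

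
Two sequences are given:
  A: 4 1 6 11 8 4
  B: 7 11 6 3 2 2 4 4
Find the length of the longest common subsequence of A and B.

2

A longest common subsequence is 4, 4 (length 2); the LCS DP confirms no longer common subsequence exists.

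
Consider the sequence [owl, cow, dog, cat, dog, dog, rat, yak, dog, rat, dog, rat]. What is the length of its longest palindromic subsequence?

One longest palindromic subsequence is rat dog rat dog rat (positions 7,9,10,11,12); it reads the same forward and backward, and the interval DP gives dp[1][12] = 5.

5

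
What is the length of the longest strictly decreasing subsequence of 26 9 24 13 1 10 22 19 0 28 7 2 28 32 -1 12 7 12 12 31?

7

Scanning left to right, the best length ending at each element is: 26→1, 9→2, 24→2, 13→3, 1→4, 10→4, 22→3, 19→4, 0→5, 28→1, 7→5, 2→6, 28→1, 32→1, -1→7, 12→5, 7→6, 12→5, 12→5, 31→2.
So the longest decreasing subsequence has length 7, e.g. 26, 24, 13, 10, 7, 2, -1.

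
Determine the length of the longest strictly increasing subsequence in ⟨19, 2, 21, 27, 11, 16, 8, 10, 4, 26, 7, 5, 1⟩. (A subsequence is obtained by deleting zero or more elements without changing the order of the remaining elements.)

Let dp[i] be the longest increasing subsequence ending at position i. Then dp = [1, 1, 2, 3, 2, 3, 2, 3, 2, 4, 3, 3, 1].
The maximum is 4; one witness is 2, 11, 16, 26 at positions 2,5,6,10.

4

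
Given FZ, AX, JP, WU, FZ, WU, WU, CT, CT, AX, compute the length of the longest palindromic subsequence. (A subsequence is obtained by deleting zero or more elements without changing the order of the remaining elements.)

Using dp[i][j] = 2 + dp[i+1][j−1] if the ends match, else max(dp[i+1][j], dp[i][j−1]):
dp[1][10] = 5. A witness is AX WU WU WU AX at positions 2,4,6,7,10.

5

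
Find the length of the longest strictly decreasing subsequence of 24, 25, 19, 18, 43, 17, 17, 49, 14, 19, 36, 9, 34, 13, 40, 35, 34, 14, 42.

Let dp[i] be the longest decreasing subsequence ending at position i. Then dp = [1, 1, 2, 3, 1, 4, 4, 1, 5, 2, 2, 6, 3, 6, 2, 3, 4, 5, 2].
The maximum is 6; one witness is 24, 19, 18, 17, 14, 9 at positions 1,3,4,6,9,12.

6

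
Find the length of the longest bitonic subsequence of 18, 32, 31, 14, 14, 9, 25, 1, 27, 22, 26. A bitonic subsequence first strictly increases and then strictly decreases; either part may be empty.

Let inc[i] be the LIS ending at i and dec[i] the longest strictly decreasing subsequence starting at i. inc = [1, 2, 2, 1, 1, 1, 2, 1, 3, 2, 3], dec = [4, 5, 4, 3, 3, 2, 2, 1, 2, 1, 1].
max_i inc[i]+dec[i]−1 = 6, with one witness 18, 32, 31, 14, 9, 1.

6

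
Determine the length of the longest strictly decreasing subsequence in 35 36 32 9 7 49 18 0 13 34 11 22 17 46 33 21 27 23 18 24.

Scanning left to right, the best length ending at each element is: 35→1, 36→1, 32→2, 9→3, 7→4, 49→1, 18→3, 0→5, 13→4, 34→2, 11→5, 22→3, 17→4, 46→2, 33→3, 21→4, 27→4, 23→5, 18→6, 24→5.
So the longest decreasing subsequence has length 6, e.g. 35, 34, 33, 27, 23, 18.

6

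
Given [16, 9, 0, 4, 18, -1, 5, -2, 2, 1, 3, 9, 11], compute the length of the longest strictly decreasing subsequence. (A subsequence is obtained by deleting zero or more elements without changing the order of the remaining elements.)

5

Scanning left to right, the best length ending at each element is: 16→1, 9→2, 0→3, 4→3, 18→1, -1→4, 5→3, -2→5, 2→4, 1→5, 3→4, 9→2, 11→2.
So the longest decreasing subsequence has length 5, e.g. 16, 9, 0, -1, -2.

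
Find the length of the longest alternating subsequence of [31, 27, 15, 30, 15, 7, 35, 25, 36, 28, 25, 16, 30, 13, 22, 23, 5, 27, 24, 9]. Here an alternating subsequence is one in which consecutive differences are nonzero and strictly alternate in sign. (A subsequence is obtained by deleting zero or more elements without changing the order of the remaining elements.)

14

Track the best alternating length ending on an up-step vs a down-step at each position: up/down = 1/1, 1/2, 1/2, 3/2, 1/4, 1/4, 5/1, 5/6, 7/1, 7/8, 5/8, 5/8, 9/8, 5/10, 11/10, 11/10, 1/12, 13/10, 13/14, 13/14.
The maximum over both is 14; one such subsequence is 31, 27, 30, 15, 35, 25, 36, 28, 30, 13, 22, 5, 27, 24.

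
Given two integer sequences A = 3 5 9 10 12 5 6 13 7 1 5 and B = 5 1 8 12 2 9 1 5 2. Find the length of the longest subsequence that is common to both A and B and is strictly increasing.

For each value that appears in both, track the longest common increasing run ending there.
The best achievable length is 2; one witness is 5, 12 (A-positions 2,5, B-positions 1,4).

2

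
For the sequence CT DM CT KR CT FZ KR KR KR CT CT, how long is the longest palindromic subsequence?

Using dp[i][j] = 2 + dp[i+1][j−1] if the ends match, else max(dp[i+1][j], dp[i][j−1]):
dp[1][11] = 8. A witness is CT CT KR KR KR KR CT CT at positions 1,3,4,7,8,9,10,11.

8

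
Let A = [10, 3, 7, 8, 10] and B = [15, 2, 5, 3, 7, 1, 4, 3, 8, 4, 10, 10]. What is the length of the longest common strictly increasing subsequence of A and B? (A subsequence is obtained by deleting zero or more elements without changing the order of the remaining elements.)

4

For each value that appears in both, track the longest common increasing run ending there.
The best achievable length is 4; one witness is 3, 7, 8, 10 (A-positions 2,3,4,5, B-positions 4,5,9,11).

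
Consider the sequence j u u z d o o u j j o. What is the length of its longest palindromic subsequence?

Using dp[i][j] = 2 + dp[i+1][j−1] if the ends match, else max(dp[i+1][j], dp[i][j−1]):
dp[1][11] = 6. A witness is juoouj at positions 1,3,6,7,8,10.

6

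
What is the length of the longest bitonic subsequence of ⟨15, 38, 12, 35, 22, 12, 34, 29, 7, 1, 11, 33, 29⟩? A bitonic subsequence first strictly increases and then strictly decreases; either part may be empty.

7

Let inc[i] be the LIS ending at i and dec[i] the longest strictly decreasing subsequence starting at i. inc = [1, 2, 1, 2, 2, 1, 3, 3, 1, 1, 2, 4, 3], dec = [4, 6, 3, 5, 4, 3, 4, 3, 2, 1, 1, 2, 1].
max_i inc[i]+dec[i]−1 = 7, with one witness 15, 38, 35, 34, 29, 7, 1.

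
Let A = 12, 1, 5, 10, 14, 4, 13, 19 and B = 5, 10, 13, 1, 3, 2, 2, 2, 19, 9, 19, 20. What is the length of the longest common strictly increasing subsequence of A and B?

4

For each value that appears in both, track the longest common increasing run ending there.
The best achievable length is 4; one witness is 5, 10, 13, 19 (A-positions 3,4,7,8, B-positions 1,2,3,9).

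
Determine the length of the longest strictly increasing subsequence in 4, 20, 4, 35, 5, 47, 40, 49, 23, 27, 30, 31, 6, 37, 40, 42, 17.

Scanning left to right, the best length ending at each element is: 4→1, 20→2, 4→1, 35→3, 5→2, 47→4, 40→4, 49→5, 23→3, 27→4, 30→5, 31→6, 6→3, 37→7, 40→8, 42→9, 17→4.
So the longest increasing subsequence has length 9, e.g. 4, 20, 23, 27, 30, 31, 37, 40, 42.

9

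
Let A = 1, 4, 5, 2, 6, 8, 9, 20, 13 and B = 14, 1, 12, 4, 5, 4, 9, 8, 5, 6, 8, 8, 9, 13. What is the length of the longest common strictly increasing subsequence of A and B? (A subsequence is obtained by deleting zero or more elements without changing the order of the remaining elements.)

7

A longest common strictly increasing subsequence is 1, 4, 5, 6, 8, 9, 13 (length 7); it appears in order in both A and B, and no longer such subsequence exists.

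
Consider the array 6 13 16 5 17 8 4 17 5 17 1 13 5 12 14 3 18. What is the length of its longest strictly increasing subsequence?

5

One longest increasing subsequence is 6, 13, 16, 17, 18 (positions 1,2,3,5,17), of length 5; no longer one exists.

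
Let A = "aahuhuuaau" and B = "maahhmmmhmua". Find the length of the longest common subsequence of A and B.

A longest common subsequence is aahhua (length 6); the LCS DP confirms no longer common subsequence exists.

6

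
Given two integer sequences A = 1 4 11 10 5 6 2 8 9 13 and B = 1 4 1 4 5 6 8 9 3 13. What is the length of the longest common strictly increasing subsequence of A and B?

7

A longest common strictly increasing subsequence is 1, 4, 5, 6, 8, 9, 13 (length 7); it appears in order in both A and B, and no longer such subsequence exists.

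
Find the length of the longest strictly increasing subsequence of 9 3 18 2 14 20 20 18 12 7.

3

One longest increasing subsequence is 9, 18, 20 (positions 1,3,6), of length 3; no longer one exists.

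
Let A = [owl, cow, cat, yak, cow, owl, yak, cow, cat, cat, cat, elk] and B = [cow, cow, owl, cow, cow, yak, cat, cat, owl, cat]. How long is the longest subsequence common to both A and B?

7

A longest common subsequence is owl, cow, cow, yak, cat, cat, cat (length 7); the LCS DP confirms no longer common subsequence exists.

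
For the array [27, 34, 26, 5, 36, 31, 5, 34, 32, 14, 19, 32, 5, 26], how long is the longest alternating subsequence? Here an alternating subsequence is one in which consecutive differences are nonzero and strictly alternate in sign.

10

A longest alternating subsequence is 27, 34, 26, 36, 31, 34, 14, 19, 5, 26 (positions 1,2,3,5,6,8,10,11,13,14); its 9 consecutive differences strictly alternate in sign, and length 10 is optimal.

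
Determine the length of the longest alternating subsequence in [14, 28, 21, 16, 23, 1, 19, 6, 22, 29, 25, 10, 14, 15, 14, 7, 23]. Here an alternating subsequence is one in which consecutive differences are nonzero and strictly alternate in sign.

12

A longest alternating subsequence is 14, 28, 21, 23, 1, 19, 6, 22, 10, 15, 14, 23 (positions 1,2,3,5,6,7,8,9,12,14,15,17); its 11 consecutive differences strictly alternate in sign, and length 12 is optimal.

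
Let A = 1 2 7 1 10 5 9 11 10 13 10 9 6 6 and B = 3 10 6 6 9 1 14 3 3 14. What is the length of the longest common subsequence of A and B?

Backtracking the LCS table gives one alignment: 10 (A11,B2) → 6 (A13,B3) → 6 (A14,B4).
So the longest common subsequence has length 3.

3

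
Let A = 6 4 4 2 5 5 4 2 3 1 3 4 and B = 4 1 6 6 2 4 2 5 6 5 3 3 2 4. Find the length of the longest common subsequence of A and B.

A longest common subsequence is 6, 4, 2, 5, 5, 3, 3, 4 (length 8); the LCS DP confirms no longer common subsequence exists.

8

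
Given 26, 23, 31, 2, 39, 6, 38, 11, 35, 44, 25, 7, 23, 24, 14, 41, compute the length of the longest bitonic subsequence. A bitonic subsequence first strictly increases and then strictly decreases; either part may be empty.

8

One longest bitonic subsequence is 26, 31, 39, 38, 35, 25, 24, 14 (positions 1,3,5,7,9,11,14,15): it rises to 39 then falls. Length 8 is optimal.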